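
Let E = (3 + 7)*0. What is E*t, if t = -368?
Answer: 0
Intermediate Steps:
E = 0 (E = 10*0 = 0)
E*t = 0*(-368) = 0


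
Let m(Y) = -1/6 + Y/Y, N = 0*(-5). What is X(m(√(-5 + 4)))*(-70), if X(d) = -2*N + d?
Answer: -175/3 ≈ -58.333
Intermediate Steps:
N = 0
m(Y) = ⅚ (m(Y) = -1*⅙ + 1 = -⅙ + 1 = ⅚)
X(d) = d (X(d) = -2*0 + d = 0 + d = d)
X(m(√(-5 + 4)))*(-70) = (⅚)*(-70) = -175/3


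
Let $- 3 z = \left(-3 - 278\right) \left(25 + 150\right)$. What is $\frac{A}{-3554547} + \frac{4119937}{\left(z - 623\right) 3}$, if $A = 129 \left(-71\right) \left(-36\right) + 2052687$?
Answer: $\frac{4843935789591}{56050466794} \approx 86.421$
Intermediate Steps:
$z = \frac{49175}{3}$ ($z = - \frac{\left(-3 - 278\right) \left(25 + 150\right)}{3} = - \frac{\left(-281\right) 175}{3} = \left(- \frac{1}{3}\right) \left(-49175\right) = \frac{49175}{3} \approx 16392.0$)
$A = 2382411$ ($A = \left(-9159\right) \left(-36\right) + 2052687 = 329724 + 2052687 = 2382411$)
$\frac{A}{-3554547} + \frac{4119937}{\left(z - 623\right) 3} = \frac{2382411}{-3554547} + \frac{4119937}{\left(\frac{49175}{3} - 623\right) 3} = 2382411 \left(- \frac{1}{3554547}\right) + \frac{4119937}{\frac{47306}{3} \cdot 3} = - \frac{794137}{1184849} + \frac{4119937}{47306} = \frac{4843935789591}{56050466794}$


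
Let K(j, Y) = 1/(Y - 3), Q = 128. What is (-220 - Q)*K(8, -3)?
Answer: 58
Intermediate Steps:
K(j, Y) = 1/(-3 + Y)
(-220 - Q)*K(8, -3) = (-220 - 1*128)/(-3 - 3) = (-220 - 128)/(-6) = -348*(-⅙) = 58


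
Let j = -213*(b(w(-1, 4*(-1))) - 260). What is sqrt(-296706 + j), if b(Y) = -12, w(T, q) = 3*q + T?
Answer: 3*I*sqrt(26530) ≈ 488.64*I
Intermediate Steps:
w(T, q) = T + 3*q
j = 57936 (j = -213*(-12 - 260) = -213*(-272) = 57936)
sqrt(-296706 + j) = sqrt(-296706 + 57936) = sqrt(-238770) = 3*I*sqrt(26530)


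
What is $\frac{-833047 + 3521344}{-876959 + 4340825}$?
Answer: $\frac{896099}{1154622} \approx 0.7761$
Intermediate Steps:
$\frac{-833047 + 3521344}{-876959 + 4340825} = \frac{2688297}{3463866} = 2688297 \cdot \frac{1}{3463866} = \frac{896099}{1154622}$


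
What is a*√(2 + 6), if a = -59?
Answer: -118*√2 ≈ -166.88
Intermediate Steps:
a*√(2 + 6) = -59*√(2 + 6) = -118*√2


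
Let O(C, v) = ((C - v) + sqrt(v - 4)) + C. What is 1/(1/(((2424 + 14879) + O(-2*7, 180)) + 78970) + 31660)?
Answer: 292173805087405/9250222672108660201 + 4*sqrt(11)/9250222672108660201 ≈ 3.1586e-5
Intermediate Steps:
O(C, v) = sqrt(-4 + v) - v + 2*C (O(C, v) = ((C - v) + sqrt(-4 + v)) + C = (C + sqrt(-4 + v) - v) + C = sqrt(-4 + v) - v + 2*C)
1/(1/(((2424 + 14879) + O(-2*7, 180)) + 78970) + 31660) = 1/(1/(((2424 + 14879) + (sqrt(-4 + 180) - 1*180 + 2*(-2*7))) + 78970) + 31660) = 1/(1/((17303 + (sqrt(176) - 180 + 2*(-14))) + 78970) + 31660) = 1/(1/((17303 + (4*sqrt(11) - 180 - 28)) + 78970) + 31660) = 1/(1/((17303 + (-208 + 4*sqrt(11))) + 78970) + 31660) = 1/(1/((17095 + 4*sqrt(11)) + 78970) + 31660) = 1/(1/(96065 + 4*sqrt(11)) + 31660) = 1/(31660 + 1/(96065 + 4*sqrt(11)))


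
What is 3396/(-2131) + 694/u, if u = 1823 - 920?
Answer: -1587674/1924293 ≈ -0.82507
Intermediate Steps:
u = 903
3396/(-2131) + 694/u = 3396/(-2131) + 694/903 = 3396*(-1/2131) + 694*(1/903) = -3396/2131 + 694/903 = -1587674/1924293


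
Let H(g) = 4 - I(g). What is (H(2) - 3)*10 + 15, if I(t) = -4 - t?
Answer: 85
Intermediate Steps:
H(g) = 8 + g (H(g) = 4 - (-4 - g) = 4 + (4 + g) = 8 + g)
(H(2) - 3)*10 + 15 = ((8 + 2) - 3)*10 + 15 = (10 - 3)*10 + 15 = 7*10 + 15 = 70 + 15 = 85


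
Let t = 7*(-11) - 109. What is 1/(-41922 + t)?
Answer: -1/42108 ≈ -2.3748e-5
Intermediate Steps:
t = -186 (t = -77 - 109 = -186)
1/(-41922 + t) = 1/(-41922 - 186) = 1/(-42108) = -1/42108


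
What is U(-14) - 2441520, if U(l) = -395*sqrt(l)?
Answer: -2441520 - 395*I*sqrt(14) ≈ -2.4415e+6 - 1478.0*I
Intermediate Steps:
U(-14) - 2441520 = -395*I*sqrt(14) - 2441520 = -2441520 - 395*I*sqrt(14)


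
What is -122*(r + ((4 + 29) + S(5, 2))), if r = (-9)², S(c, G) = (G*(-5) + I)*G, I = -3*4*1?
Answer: -8540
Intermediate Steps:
I = -12 (I = -12*1 = -12)
S(c, G) = G*(-12 - 5*G) (S(c, G) = (G*(-5) - 12)*G = (-5*G - 12)*G = (-12 - 5*G)*G = G*(-12 - 5*G))
r = 81
-122*(r + ((4 + 29) + S(5, 2))) = -122*(81 + ((4 + 29) - 1*2*(12 + 5*2))) = -122*(81 + (33 - 1*2*(12 + 10))) = -122*(81 + (33 - 1*2*22)) = -122*(81 + (33 - 44)) = -122*(81 - 11) = -122*70 = -8540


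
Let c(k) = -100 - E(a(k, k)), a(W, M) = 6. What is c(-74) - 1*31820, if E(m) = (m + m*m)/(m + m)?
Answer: -63847/2 ≈ -31924.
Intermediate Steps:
E(m) = (m + m²)/(2*m) (E(m) = (m + m²)/((2*m)) = (m + m²)*(1/(2*m)) = (m + m²)/(2*m))
c(k) = -207/2 (c(k) = -100 - (½ + (½)*6) = -100 - (½ + 3) = -100 - 1*7/2 = -100 - 7/2 = -207/2)
c(-74) - 1*31820 = -207/2 - 1*31820 = -207/2 - 31820 = -63847/2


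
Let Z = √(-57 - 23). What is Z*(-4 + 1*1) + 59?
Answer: 59 - 12*I*√5 ≈ 59.0 - 26.833*I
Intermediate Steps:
Z = 4*I*√5 (Z = √(-80) = 4*I*√5 ≈ 8.9443*I)
Z*(-4 + 1*1) + 59 = (4*I*√5)*(-4 + 1*1) + 59 = (4*I*√5)*(-4 + 1) + 59 = (4*I*√5)*(-3) + 59 = -12*I*√5 + 59 = 59 - 12*I*√5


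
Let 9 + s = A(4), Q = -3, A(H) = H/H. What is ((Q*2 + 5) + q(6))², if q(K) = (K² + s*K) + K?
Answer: 49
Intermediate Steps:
A(H) = 1
s = -8 (s = -9 + 1 = -8)
q(K) = K² - 7*K (q(K) = (K² - 8*K) + K = K² - 7*K)
((Q*2 + 5) + q(6))² = ((-3*2 + 5) + 6*(-7 + 6))² = ((-6 + 5) + 6*(-1))² = (-1 - 6)² = (-7)² = 49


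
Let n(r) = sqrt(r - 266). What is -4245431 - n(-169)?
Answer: -4245431 - I*sqrt(435) ≈ -4.2454e+6 - 20.857*I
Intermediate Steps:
n(r) = sqrt(-266 + r)
-4245431 - n(-169) = -4245431 - sqrt(-266 - 169) = -4245431 - sqrt(-435) = -4245431 - I*sqrt(435)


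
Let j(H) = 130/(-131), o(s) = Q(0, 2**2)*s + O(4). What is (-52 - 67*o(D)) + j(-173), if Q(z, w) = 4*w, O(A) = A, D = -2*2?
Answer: 519678/131 ≈ 3967.0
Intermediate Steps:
D = -4
o(s) = 4 + 16*s (o(s) = (4*2**2)*s + 4 = (4*4)*s + 4 = 16*s + 4 = 4 + 16*s)
j(H) = -130/131 (j(H) = 130*(-1/131) = -130/131)
(-52 - 67*o(D)) + j(-173) = (-52 - 67*(4 + 16*(-4))) - 130/131 = (-52 - 67*(4 - 64)) - 130/131 = (-52 - 67*(-60)) - 130/131 = (-52 + 4020) - 130/131 = 3968 - 130/131 = 519678/131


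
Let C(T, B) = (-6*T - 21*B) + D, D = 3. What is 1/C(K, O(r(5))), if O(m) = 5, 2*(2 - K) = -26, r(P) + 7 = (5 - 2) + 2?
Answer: -1/192 ≈ -0.0052083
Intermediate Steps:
r(P) = -2 (r(P) = -7 + ((5 - 2) + 2) = -7 + (3 + 2) = -7 + 5 = -2)
K = 15 (K = 2 - ½*(-26) = 2 + 13 = 15)
C(T, B) = 3 - 21*B - 6*T (C(T, B) = (-6*T - 21*B) + 3 = (-21*B - 6*T) + 3 = 3 - 21*B - 6*T)
1/C(K, O(r(5))) = 1/(3 - 21*5 - 6*15) = 1/(3 - 105 - 90) = 1/(-192) = -1/192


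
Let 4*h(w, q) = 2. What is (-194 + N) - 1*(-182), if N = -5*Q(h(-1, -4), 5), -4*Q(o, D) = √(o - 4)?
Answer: -12 + 5*I*√14/8 ≈ -12.0 + 2.3385*I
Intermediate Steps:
h(w, q) = ½ (h(w, q) = (¼)*2 = ½)
Q(o, D) = -√(-4 + o)/4 (Q(o, D) = -√(o - 4)/4 = -√(-4 + o)/4)
N = 5*I*√14/8 (N = -(-5)*√(-4 + ½)/4 = -(-5)*√(-7/2)/4 = -(-5)*I*√14/2/4 = -(-5)*I*√14/8 = 5*I*√14/8 ≈ 2.3385*I)
(-194 + N) - 1*(-182) = (-194 + 5*I*√14/8) - 1*(-182) = (-194 + 5*I*√14/8) + 182 = -12 + 5*I*√14/8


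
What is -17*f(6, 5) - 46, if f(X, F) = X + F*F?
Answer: -573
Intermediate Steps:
f(X, F) = X + F**2
-17*f(6, 5) - 46 = -17*(6 + 5**2) - 46 = -17*(6 + 25) - 46 = -17*31 - 46 = -527 - 46 = -573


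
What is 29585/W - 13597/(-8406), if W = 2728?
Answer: 142892063/11465784 ≈ 12.462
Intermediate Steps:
29585/W - 13597/(-8406) = 29585/2728 - 13597/(-8406) = 29585*(1/2728) - 13597*(-1/8406) = 29585/2728 + 13597/8406 = 142892063/11465784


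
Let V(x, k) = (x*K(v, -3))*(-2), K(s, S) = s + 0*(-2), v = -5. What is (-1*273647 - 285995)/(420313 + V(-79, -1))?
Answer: -559642/419523 ≈ -1.3340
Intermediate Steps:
K(s, S) = s (K(s, S) = s + 0 = s)
V(x, k) = 10*x (V(x, k) = (x*(-5))*(-2) = -5*x*(-2) = 10*x)
(-1*273647 - 285995)/(420313 + V(-79, -1)) = (-1*273647 - 285995)/(420313 + 10*(-79)) = (-273647 - 285995)/(420313 - 790) = -559642/419523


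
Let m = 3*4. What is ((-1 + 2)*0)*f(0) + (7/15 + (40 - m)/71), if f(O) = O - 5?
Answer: 917/1065 ≈ 0.86103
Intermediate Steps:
f(O) = -5 + O
m = 12
((-1 + 2)*0)*f(0) + (7/15 + (40 - m)/71) = ((-1 + 2)*0)*(-5 + 0) + (7/15 + (40 - 1*12)/71) = (1*0)*(-5) + (7*(1/15) + (40 - 12)*(1/71)) = 0*(-5) + (7/15 + 28*(1/71)) = 0 + (7/15 + 28/71) = 0 + 917/1065 = 917/1065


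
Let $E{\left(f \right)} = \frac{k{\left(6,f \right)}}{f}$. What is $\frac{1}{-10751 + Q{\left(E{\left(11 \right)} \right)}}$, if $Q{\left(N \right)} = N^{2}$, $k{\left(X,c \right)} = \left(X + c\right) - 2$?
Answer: $- \frac{121}{1300646} \approx -9.3031 \cdot 10^{-5}$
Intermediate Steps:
$k{\left(X,c \right)} = -2 + X + c$
$E{\left(f \right)} = \frac{4 + f}{f}$ ($E{\left(f \right)} = \frac{-2 + 6 + f}{f} = \frac{4 + f}{f}$)
$\frac{1}{-10751 + Q{\left(E{\left(11 \right)} \right)}} = \frac{1}{-10751 + \left(\frac{4 + 11}{11}\right)^{2}} = \frac{1}{-10751 + \left(\frac{1}{11} \cdot 15\right)^{2}} = \frac{1}{-10751 + \left(\frac{15}{11}\right)^{2}} = \frac{1}{-10751 + \frac{225}{121}} = \frac{1}{- \frac{1300646}{121}} = - \frac{121}{1300646}$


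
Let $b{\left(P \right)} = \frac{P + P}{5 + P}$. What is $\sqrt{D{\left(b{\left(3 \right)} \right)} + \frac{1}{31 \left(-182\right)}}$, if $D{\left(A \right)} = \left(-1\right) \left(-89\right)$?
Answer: $\frac{3 \sqrt{314784106}}{5642} \approx 9.434$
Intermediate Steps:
$b{\left(P \right)} = \frac{2 P}{5 + P}$
$D{\left(A \right)} = 89$
$\sqrt{D{\left(b{\left(3 \right)} \right)} + \frac{1}{31 \left(-182\right)}} = \sqrt{89 + \frac{1}{31 \left(-182\right)}} = \sqrt{89 + \frac{1}{-5642}} = \sqrt{89 - \frac{1}{5642}} = \sqrt{\frac{502137}{5642}} = \frac{3 \sqrt{314784106}}{5642}$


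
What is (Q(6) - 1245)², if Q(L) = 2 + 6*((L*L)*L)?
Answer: 2809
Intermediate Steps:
Q(L) = 2 + 6*L³ (Q(L) = 2 + 6*(L²*L) = 2 + 6*L³)
(Q(6) - 1245)² = ((2 + 6*6³) - 1245)² = ((2 + 6*216) - 1245)² = ((2 + 1296) - 1245)² = (1298 - 1245)² = 53² = 2809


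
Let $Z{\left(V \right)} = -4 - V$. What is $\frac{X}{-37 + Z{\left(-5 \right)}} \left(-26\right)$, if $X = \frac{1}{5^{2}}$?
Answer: $\frac{13}{450} \approx 0.028889$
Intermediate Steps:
$X = \frac{1}{25} \approx 0.04$
$\frac{X}{-37 + Z{\left(-5 \right)}} \left(-26\right) = \frac{1}{-37 - -1} \cdot \frac{1}{25} \left(-26\right) = \frac{1}{-37 + \left(-4 + 5\right)} \frac{1}{25} \left(-26\right) = \frac{1}{-37 + 1} \cdot \frac{1}{25} \left(-26\right) = \frac{1}{-36} \cdot \frac{1}{25} \left(-26\right) = \left(- \frac{1}{36}\right) \frac{1}{25} \left(-26\right) = \left(- \frac{1}{900}\right) \left(-26\right) = \frac{13}{450}$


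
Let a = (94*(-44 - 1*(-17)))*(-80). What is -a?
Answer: -203040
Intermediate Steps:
a = 203040 (a = (94*(-44 + 17))*(-80) = (94*(-27))*(-80) = -2538*(-80) = 203040)
-a = -1*203040 = -203040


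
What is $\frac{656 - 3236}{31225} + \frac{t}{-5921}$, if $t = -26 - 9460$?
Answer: $\frac{1812414}{1192795} \approx 1.5195$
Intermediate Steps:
$t = -9486$ ($t = -26 - 9460 = -9486$)
$\frac{656 - 3236}{31225} + \frac{t}{-5921} = \frac{656 - 3236}{31225} - \frac{9486}{-5921} = \left(-2580\right) \frac{1}{31225} - - \frac{306}{191} = - \frac{516}{6245} + \frac{306}{191} = \frac{1812414}{1192795}$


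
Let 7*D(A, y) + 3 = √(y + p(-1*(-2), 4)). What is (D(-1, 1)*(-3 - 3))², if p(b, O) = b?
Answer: 432/49 - 216*√3/49 ≈ 1.1812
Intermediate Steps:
D(A, y) = -3/7 + √(2 + y)/7 (D(A, y) = -3/7 + √(y - 1*(-2))/7 = -3/7 + √(y + 2)/7 = -3/7 + √(2 + y)/7)
(D(-1, 1)*(-3 - 3))² = ((-3/7 + √(2 + 1)/7)*(-3 - 3))² = ((-3/7 + √3/7)*(-6))² = (18/7 - 6*√3/7)²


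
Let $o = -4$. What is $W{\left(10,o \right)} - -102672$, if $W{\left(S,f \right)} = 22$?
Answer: $102694$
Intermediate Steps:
$W{\left(10,o \right)} - -102672 = 22 - -102672 = 22 + 102672 = 102694$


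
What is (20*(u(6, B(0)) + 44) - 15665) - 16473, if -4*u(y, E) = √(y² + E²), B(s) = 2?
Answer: -31258 - 10*√10 ≈ -31290.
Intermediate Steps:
u(y, E) = -√(E² + y²)/4 (u(y, E) = -√(y² + E²)/4 = -√(E² + y²)/4)
(20*(u(6, B(0)) + 44) - 15665) - 16473 = (20*(-√(2² + 6²)/4 + 44) - 15665) - 16473 = (20*(-√(4 + 36)/4 + 44) - 15665) - 16473 = (20*(-√10/2 + 44) - 15665) - 16473 = (20*(44 - √10/2) - 15665) - 16473 = ((880 - 10*√10) - 15665) - 16473 = (-14785 - 10*√10) - 16473 = -31258 - 10*√10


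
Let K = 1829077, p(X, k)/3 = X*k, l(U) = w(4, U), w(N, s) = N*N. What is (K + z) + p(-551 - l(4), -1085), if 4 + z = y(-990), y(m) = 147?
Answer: 3674805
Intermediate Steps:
w(N, s) = N²
l(U) = 16 (l(U) = 4² = 16)
p(X, k) = 3*X*k (p(X, k) = 3*(X*k) = 3*X*k)
z = 143 (z = -4 + 147 = 143)
(K + z) + p(-551 - l(4), -1085) = (1829077 + 143) + 3*(-551 - 1*16)*(-1085) = 1829220 + 3*(-551 - 16)*(-1085) = 1829220 + 3*(-567)*(-1085) = 1829220 + 1845585 = 3674805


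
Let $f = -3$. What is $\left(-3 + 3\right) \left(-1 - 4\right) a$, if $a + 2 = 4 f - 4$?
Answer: $0$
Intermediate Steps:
$a = -18$ ($a = -2 + \left(4 \left(-3\right) - 4\right) = -2 - 16 = -18$)
$\left(-3 + 3\right) \left(-1 - 4\right) a = \left(-3 + 3\right) \left(-1 - 4\right) \left(-18\right) = 0 \left(-5\right) \left(-18\right) = 0 \left(-18\right) = 0$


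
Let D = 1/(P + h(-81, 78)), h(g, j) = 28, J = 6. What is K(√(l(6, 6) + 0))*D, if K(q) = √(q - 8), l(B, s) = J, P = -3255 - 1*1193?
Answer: -I*√(8 - √6)/4420 ≈ -0.00053302*I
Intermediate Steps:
P = -4448 (P = -3255 - 1193 = -4448)
l(B, s) = 6
D = -1/4420 (D = 1/(-4448 + 28) = 1/(-4420) = -1/4420 ≈ -0.00022624)
K(q) = √(-8 + q)
K(√(l(6, 6) + 0))*D = √(-8 + √(6 + 0))*(-1/4420) = √(-8 + √6)*(-1/4420) = -√(-8 + √6)/4420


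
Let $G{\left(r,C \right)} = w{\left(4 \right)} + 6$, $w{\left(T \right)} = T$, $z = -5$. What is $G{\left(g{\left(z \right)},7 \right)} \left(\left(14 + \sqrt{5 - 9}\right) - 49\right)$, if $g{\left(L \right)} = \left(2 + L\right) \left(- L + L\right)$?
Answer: $-350 + 20 i \approx -350.0 + 20.0 i$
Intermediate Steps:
$g{\left(L \right)} = 0$ ($g{\left(L \right)} = \left(2 + L\right) 0 = 0$)
$G{\left(r,C \right)} = 10$ ($G{\left(r,C \right)} = 4 + 6 = 10$)
$G{\left(g{\left(z \right)},7 \right)} \left(\left(14 + \sqrt{5 - 9}\right) - 49\right) = 10 \left(\left(14 + \sqrt{5 - 9}\right) - 49\right) = 10 \left(\left(14 + \sqrt{-4}\right) - 49\right) = 10 \left(\left(14 + 2 i\right) - 49\right) = 10 \left(-35 + 2 i\right) = -350 + 20 i$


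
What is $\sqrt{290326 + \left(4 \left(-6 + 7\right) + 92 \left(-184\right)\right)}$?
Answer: $3 \sqrt{30378} \approx 522.88$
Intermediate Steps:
$\sqrt{290326 + \left(4 \left(-6 + 7\right) + 92 \left(-184\right)\right)} = \sqrt{290326 + \left(4 \cdot 1 - 16928\right)} = \sqrt{290326 + \left(4 - 16928\right)} = \sqrt{290326 - 16924} = \sqrt{273402} = 3 \sqrt{30378}$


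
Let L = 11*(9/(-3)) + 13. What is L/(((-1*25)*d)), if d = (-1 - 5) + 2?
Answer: -1/5 ≈ -0.20000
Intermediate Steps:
d = -4 (d = -6 + 2 = -4)
L = -20 (L = 11*(9*(-1/3)) + 13 = 11*(-3) + 13 = -33 + 13 = -20)
L/(((-1*25)*d)) = -20/(-1*25*(-4)) = -20/((-25*(-4))) = -20/100 = -20*1/100 = -1/5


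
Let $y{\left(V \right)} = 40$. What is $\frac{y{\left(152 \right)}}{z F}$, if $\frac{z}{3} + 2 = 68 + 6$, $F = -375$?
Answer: $- \frac{1}{2025} \approx -0.00049383$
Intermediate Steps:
$z = 216$ ($z = -6 + 3 \left(68 + 6\right) = -6 + 3 \cdot 74 = -6 + 222 = 216$)
$\frac{y{\left(152 \right)}}{z F} = \frac{40}{216 \left(-375\right)} = \frac{40}{-81000} = 40 \left(- \frac{1}{81000}\right) = - \frac{1}{2025}$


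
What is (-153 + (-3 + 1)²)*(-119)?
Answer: 17731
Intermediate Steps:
(-153 + (-3 + 1)²)*(-119) = (-153 + (-2)²)*(-119) = (-153 + 4)*(-119) = -149*(-119) = 17731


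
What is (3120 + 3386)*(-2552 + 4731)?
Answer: 14176574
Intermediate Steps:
(3120 + 3386)*(-2552 + 4731) = 6506*2179 = 14176574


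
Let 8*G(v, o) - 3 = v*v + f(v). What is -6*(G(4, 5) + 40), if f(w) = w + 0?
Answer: -1029/4 ≈ -257.25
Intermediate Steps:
f(w) = w
G(v, o) = 3/8 + v/8 + v**2/8 (G(v, o) = 3/8 + (v*v + v)/8 = 3/8 + (v**2 + v)/8 = 3/8 + (v + v**2)/8 = 3/8 + (v/8 + v**2/8) = 3/8 + v/8 + v**2/8)
-6*(G(4, 5) + 40) = -6*((3/8 + (1/8)*4 + (1/8)*4**2) + 40) = -6*((3/8 + 1/2 + (1/8)*16) + 40) = -6*((3/8 + 1/2 + 2) + 40) = -6*(23/8 + 40) = -6*343/8 = -1029/4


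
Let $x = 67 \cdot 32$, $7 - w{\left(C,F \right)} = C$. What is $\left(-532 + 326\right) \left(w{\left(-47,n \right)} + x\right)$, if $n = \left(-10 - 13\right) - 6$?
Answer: $-452788$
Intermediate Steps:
$n = -29$ ($n = -23 - 6 = -29$)
$w{\left(C,F \right)} = 7 - C$
$x = 2144$
$\left(-532 + 326\right) \left(w{\left(-47,n \right)} + x\right) = \left(-532 + 326\right) \left(\left(7 - -47\right) + 2144\right) = - 206 \left(\left(7 + 47\right) + 2144\right) = - 206 \left(54 + 2144\right) = \left(-206\right) 2198 = -452788$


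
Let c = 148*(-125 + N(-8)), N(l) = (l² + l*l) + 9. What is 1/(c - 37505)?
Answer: -1/35729 ≈ -2.7988e-5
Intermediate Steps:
N(l) = 9 + 2*l² (N(l) = (l² + l²) + 9 = 2*l² + 9 = 9 + 2*l²)
c = 1776 (c = 148*(-125 + (9 + 2*(-8)²)) = 148*(-125 + (9 + 2*64)) = 148*(-125 + (9 + 128)) = 148*(-125 + 137) = 148*12 = 1776)
1/(c - 37505) = 1/(1776 - 37505) = 1/(-35729) = -1/35729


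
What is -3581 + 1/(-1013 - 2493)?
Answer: -12554987/3506 ≈ -3581.0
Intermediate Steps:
-3581 + 1/(-1013 - 2493) = -3581 + 1/(-3506) = -3581 - 1/3506 = -12554987/3506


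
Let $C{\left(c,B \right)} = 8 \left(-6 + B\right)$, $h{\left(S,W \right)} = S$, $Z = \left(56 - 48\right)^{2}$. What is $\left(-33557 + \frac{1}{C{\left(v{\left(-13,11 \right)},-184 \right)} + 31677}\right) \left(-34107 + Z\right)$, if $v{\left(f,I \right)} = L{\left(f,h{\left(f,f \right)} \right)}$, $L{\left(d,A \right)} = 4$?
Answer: $\frac{34450782305264}{30157} \approx 1.1424 \cdot 10^{9}$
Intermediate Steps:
$Z = 64$ ($Z = 8^{2} = 64$)
$v{\left(f,I \right)} = 4$
$C{\left(c,B \right)} = -48 + 8 B$
$\left(-33557 + \frac{1}{C{\left(v{\left(-13,11 \right)},-184 \right)} + 31677}\right) \left(-34107 + Z\right) = \left(-33557 + \frac{1}{\left(-48 + 8 \left(-184\right)\right) + 31677}\right) \left(-34107 + 64\right) = \left(-33557 + \frac{1}{\left(-48 - 1472\right) + 31677}\right) \left(-34043\right) = \left(-33557 + \frac{1}{-1520 + 31677}\right) \left(-34043\right) = \left(-33557 + \frac{1}{30157}\right) \left(-34043\right) = \left(- \frac{1011978448}{30157}\right) \left(-34043\right) = \frac{34450782305264}{30157}$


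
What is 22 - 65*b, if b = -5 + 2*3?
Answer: -43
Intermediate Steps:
b = 1 (b = -5 + 6 = 1)
22 - 65*b = 22 - 65*1 = 22 - 65 = -43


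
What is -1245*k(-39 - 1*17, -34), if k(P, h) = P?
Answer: 69720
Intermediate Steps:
-1245*k(-39 - 1*17, -34) = -1245*(-39 - 1*17) = -1245*(-39 - 17) = -1245*(-56) = 69720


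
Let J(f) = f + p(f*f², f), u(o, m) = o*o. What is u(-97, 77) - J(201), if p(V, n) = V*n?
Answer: -1632231593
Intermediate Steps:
u(o, m) = o²
J(f) = f + f⁴ (J(f) = f + (f*f²)*f = f + f³*f = f + f⁴)
u(-97, 77) - J(201) = (-97)² - (201 + 201⁴) = 9409 - (201 + 1632240801) = 9409 - 1*1632241002 = 9409 - 1632241002 = -1632231593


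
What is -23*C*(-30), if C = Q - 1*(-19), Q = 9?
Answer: 19320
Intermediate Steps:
C = 28 (C = 9 - 1*(-19) = 9 + 19 = 28)
-23*C*(-30) = -23*28*(-30) = -644*(-30) = 19320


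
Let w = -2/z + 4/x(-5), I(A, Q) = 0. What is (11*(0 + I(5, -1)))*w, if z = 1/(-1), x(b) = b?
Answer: 0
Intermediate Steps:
z = -1 (z = 1*(-1) = -1)
w = 6/5 (w = -2/(-1) + 4/(-5) = -2*(-1) + 4*(-⅕) = 2 - ⅘ = 6/5 ≈ 1.2000)
(11*(0 + I(5, -1)))*w = (11*(0 + 0))*(6/5) = (11*0)*(6/5) = 0*(6/5) = 0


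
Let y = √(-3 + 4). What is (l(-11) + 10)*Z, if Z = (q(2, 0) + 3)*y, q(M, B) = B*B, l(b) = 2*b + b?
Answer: -69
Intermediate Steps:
l(b) = 3*b
q(M, B) = B²
y = 1 (y = √1 = 1)
Z = 3 (Z = (0² + 3)*1 = (0 + 3)*1 = 3*1 = 3)
(l(-11) + 10)*Z = (3*(-11) + 10)*3 = (-33 + 10)*3 = -23*3 = -69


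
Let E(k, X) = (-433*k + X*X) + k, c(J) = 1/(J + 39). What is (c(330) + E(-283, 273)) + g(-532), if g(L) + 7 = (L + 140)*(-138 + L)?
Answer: 169525243/369 ≈ 4.5942e+5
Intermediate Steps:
c(J) = 1/(39 + J)
g(L) = -7 + (-138 + L)*(140 + L) (g(L) = -7 + (L + 140)*(-138 + L) = -7 + (140 + L)*(-138 + L) = -7 + (-138 + L)*(140 + L))
E(k, X) = X**2 - 432*k (E(k, X) = (-433*k + X**2) + k = (X**2 - 433*k) + k = X**2 - 432*k)
(c(330) + E(-283, 273)) + g(-532) = (1/(39 + 330) + (273**2 - 432*(-283))) + (-19327 + (-532)**2 + 2*(-532)) = (1/369 + (74529 + 122256)) + (-19327 + 283024 - 1064) = (1/369 + 196785) + 262633 = 72613666/369 + 262633 = 169525243/369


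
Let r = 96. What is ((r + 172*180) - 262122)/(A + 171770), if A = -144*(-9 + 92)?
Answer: -115533/79909 ≈ -1.4458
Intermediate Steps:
A = -11952 (A = -144*83 = -11952)
((r + 172*180) - 262122)/(A + 171770) = ((96 + 172*180) - 262122)/(-11952 + 171770) = ((96 + 30960) - 262122)/159818 = (31056 - 262122)*(1/159818) = -231066*1/159818 = -115533/79909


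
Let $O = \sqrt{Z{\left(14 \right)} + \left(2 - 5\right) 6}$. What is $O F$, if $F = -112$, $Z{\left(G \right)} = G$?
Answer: $- 224 i \approx - 224.0 i$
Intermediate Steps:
$O = 2 i$ ($O = \sqrt{14 + \left(2 - 5\right) 6} = \sqrt{14 - 18} = \sqrt{-4} = 2 i \approx 2.0 i$)
$O F = 2 i \left(-112\right) = - 224 i$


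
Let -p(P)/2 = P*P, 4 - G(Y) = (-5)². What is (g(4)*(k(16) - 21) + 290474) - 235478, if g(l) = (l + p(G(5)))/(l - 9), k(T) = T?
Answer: 54118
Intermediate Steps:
G(Y) = -21 (G(Y) = 4 - 1*(-5)² = 4 - 1*25 = 4 - 25 = -21)
p(P) = -2*P² (p(P) = -2*P*P = -2*P²)
g(l) = (-882 + l)/(-9 + l) (g(l) = (l - 2*(-21)²)/(l - 9) = (l - 2*441)/(-9 + l) = (l - 882)/(-9 + l) = (-882 + l)/(-9 + l))
(g(4)*(k(16) - 21) + 290474) - 235478 = (((-882 + 4)/(-9 + 4))*(16 - 21) + 290474) - 235478 = ((-878/(-5))*(-5) + 290474) - 235478 = (-⅕*(-878)*(-5) + 290474) - 235478 = ((878/5)*(-5) + 290474) - 235478 = (-878 + 290474) - 235478 = 289596 - 235478 = 54118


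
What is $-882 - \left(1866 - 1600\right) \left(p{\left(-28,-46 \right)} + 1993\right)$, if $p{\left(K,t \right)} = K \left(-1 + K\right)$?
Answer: $-747012$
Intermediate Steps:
$-882 - \left(1866 - 1600\right) \left(p{\left(-28,-46 \right)} + 1993\right) = -882 - \left(1866 - 1600\right) \left(- 28 \left(-1 - 28\right) + 1993\right) = -882 - 266 \left(\left(-28\right) \left(-29\right) + 1993\right) = -882 - 266 \left(812 + 1993\right) = -882 - 266 \cdot 2805 = -882 - 746130 = -747012$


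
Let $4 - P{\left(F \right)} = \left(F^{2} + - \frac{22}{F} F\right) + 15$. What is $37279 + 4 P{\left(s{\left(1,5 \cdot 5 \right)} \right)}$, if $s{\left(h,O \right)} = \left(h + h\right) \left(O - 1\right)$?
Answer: $28107$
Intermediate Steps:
$s{\left(h,O \right)} = 2 h \left(-1 + O\right)$
$P{\left(F \right)} = 11 - F^{2}$ ($P{\left(F \right)} = 4 - \left(\left(F^{2} + - \frac{22}{F} F\right) + 15\right) = 4 - \left(\left(F^{2} - 22\right) + 15\right) = 4 - \left(\left(-22 + F^{2}\right) + 15\right) = 4 - \left(-7 + F^{2}\right) = 11 - F^{2}$)
$37279 + 4 P{\left(s{\left(1,5 \cdot 5 \right)} \right)} = 37279 + 4 \left(11 - \left(2 \cdot 1 \left(-1 + 5 \cdot 5\right)\right)^{2}\right) = 37279 + 4 \left(11 - \left(2 \cdot 1 \left(-1 + 25\right)\right)^{2}\right) = 37279 + 4 \left(11 - \left(2 \cdot 1 \cdot 24\right)^{2}\right) = 37279 + 4 \left(11 - 48^{2}\right) = 37279 + 4 \left(11 - 2304\right) = 37279 + 4 \left(-2293\right) = 37279 - 9172 = 28107$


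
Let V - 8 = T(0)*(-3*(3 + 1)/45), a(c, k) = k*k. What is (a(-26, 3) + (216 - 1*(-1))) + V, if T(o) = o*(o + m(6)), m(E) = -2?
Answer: 234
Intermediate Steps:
a(c, k) = k²
T(o) = o*(-2 + o) (T(o) = o*(o - 2) = o*(-2 + o))
V = 8 (V = 8 + (0*(-2 + 0))*(-3*(3 + 1)/45) = 8 + (0*(-2))*(-3*4*(1/45)) = 8 + 0*(-12*1/45) = 8 + 0*(-4/15) = 8 + 0 = 8)
(a(-26, 3) + (216 - 1*(-1))) + V = (3² + (216 - 1*(-1))) + 8 = (9 + (216 + 1)) + 8 = (9 + 217) + 8 = 226 + 8 = 234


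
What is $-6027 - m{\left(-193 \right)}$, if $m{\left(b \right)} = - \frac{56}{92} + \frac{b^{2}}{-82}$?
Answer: $- \frac{10509047}{1886} \approx -5572.1$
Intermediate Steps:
$m{\left(b \right)} = - \frac{14}{23} - \frac{b^{2}}{82}$ ($m{\left(b \right)} = \left(-56\right) \frac{1}{92} + b^{2} \left(- \frac{1}{82}\right) = - \frac{14}{23} - \frac{b^{2}}{82}$)
$-6027 - m{\left(-193 \right)} = -6027 - \left(- \frac{14}{23} - \frac{\left(-193\right)^{2}}{82}\right) = -6027 - \left(- \frac{14}{23} - \frac{37249}{82}\right) = -6027 - - \frac{857875}{1886} = -6027 + \frac{857875}{1886} = - \frac{10509047}{1886}$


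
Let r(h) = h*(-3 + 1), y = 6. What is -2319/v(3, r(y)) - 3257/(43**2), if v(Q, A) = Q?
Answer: -1432534/1849 ≈ -774.76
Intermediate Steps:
r(h) = -2*h (r(h) = h*(-2) = -2*h)
-2319/v(3, r(y)) - 3257/(43**2) = -2319/3 - 3257/(43**2) = -2319*1/3 - 3257/1849 = -773 - 3257*1/1849 = -773 - 3257/1849 = -1432534/1849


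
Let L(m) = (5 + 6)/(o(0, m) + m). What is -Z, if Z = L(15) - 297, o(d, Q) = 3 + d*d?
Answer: 5335/18 ≈ 296.39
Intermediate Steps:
o(d, Q) = 3 + d²
L(m) = 11/(3 + m) (L(m) = (5 + 6)/((3 + 0²) + m) = 11/((3 + 0) + m) = 11/(3 + m))
Z = -5335/18 (Z = 11/(3 + 15) - 297 = 11/18 - 297 = -5335/18 ≈ -296.39)
-Z = -1*(-5335/18) = 5335/18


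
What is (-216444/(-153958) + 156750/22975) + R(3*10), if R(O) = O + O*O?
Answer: 66373756278/70743701 ≈ 938.23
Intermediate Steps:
R(O) = O + O²
(-216444/(-153958) + 156750/22975) + R(3*10) = (-216444/(-153958) + 156750/22975) + (3*10)*(1 + 3*10) = (-216444*(-1/153958) + 156750*(1/22975)) + 30*(1 + 30) = (108222/76979 + 6270/919) + 30*31 = 582114348/70743701 + 930 = 66373756278/70743701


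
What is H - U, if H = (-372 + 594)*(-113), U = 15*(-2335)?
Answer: 9939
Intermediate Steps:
U = -35025
H = -25086 (H = 222*(-113) = -25086)
H - U = -25086 - 1*(-35025) = -25086 + 35025 = 9939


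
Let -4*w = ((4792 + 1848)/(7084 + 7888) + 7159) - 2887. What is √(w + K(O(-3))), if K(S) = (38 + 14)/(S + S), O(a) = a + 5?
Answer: 4*I*√923884690/3743 ≈ 32.482*I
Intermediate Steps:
O(a) = 5 + a
K(S) = 26/S (K(S) = 52/((2*S)) = 52*(1/(2*S)) = 26/S)
w = -3997939/3743 (w = -(((4792 + 1848)/(7084 + 7888) + 7159) - 2887)/4 = -((6640/14972 + 7159) - 2887)/4 = -((6640*(1/14972) + 7159) - 2887)/4 = -((1660/3743 + 7159) - 2887)/4 = -(26797797/3743 - 2887)/4 = -¼*15991756/3743 = -3997939/3743 ≈ -1068.1)
√(w + K(O(-3))) = √(-3997939/3743 + 26/(5 - 3)) = √(-3997939/3743 + 26/2) = √(-3997939/3743 + 26*(½)) = √(-3997939/3743 + 13) = √(-3949280/3743) = 4*I*√923884690/3743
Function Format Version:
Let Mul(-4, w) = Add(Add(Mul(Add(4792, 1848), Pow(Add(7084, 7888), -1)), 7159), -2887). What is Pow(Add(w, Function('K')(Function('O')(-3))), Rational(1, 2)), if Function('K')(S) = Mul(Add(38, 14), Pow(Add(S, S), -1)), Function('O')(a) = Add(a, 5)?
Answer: Mul(Rational(4, 3743), I, Pow(923884690, Rational(1, 2))) ≈ Mul(32.482, I)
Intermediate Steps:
Function('O')(a) = Add(5, a)
Function('K')(S) = Mul(26, Pow(S, -1)) (Function('K')(S) = Mul(52, Pow(Mul(2, S), -1)) = Mul(52, Mul(Rational(1, 2), Pow(S, -1))) = Mul(26, Pow(S, -1)))
w = Rational(-3997939, 3743) (w = Mul(Rational(-1, 4), Add(Add(Mul(Add(4792, 1848), Pow(Add(7084, 7888), -1)), 7159), -2887)) = Mul(Rational(-1, 4), Add(Add(Mul(6640, Pow(14972, -1)), 7159), -2887)) = Mul(Rational(-1, 4), Add(Add(Mul(6640, Rational(1, 14972)), 7159), -2887)) = Mul(Rational(-1, 4), Add(Add(Rational(1660, 3743), 7159), -2887)) = Mul(Rational(-1, 4), Add(Rational(26797797, 3743), -2887)) = Mul(Rational(-1, 4), Rational(15991756, 3743)) = Rational(-3997939, 3743) ≈ -1068.1)
Pow(Add(w, Function('K')(Function('O')(-3))), Rational(1, 2)) = Pow(Add(Rational(-3997939, 3743), Mul(26, Pow(Add(5, -3), -1))), Rational(1, 2)) = Pow(Add(Rational(-3997939, 3743), Mul(26, Pow(2, -1))), Rational(1, 2)) = Pow(Add(Rational(-3997939, 3743), Mul(26, Rational(1, 2))), Rational(1, 2)) = Pow(Add(Rational(-3997939, 3743), 13), Rational(1, 2)) = Pow(Rational(-3949280, 3743), Rational(1, 2)) = Mul(Rational(4, 3743), I, Pow(923884690, Rational(1, 2)))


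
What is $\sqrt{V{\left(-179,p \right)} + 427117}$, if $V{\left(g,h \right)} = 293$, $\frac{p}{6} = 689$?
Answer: $3 \sqrt{47490} \approx 653.77$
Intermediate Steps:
$p = 4134$ ($p = 6 \cdot 689 = 4134$)
$\sqrt{V{\left(-179,p \right)} + 427117} = \sqrt{293 + 427117} = \sqrt{427410} = 3 \sqrt{47490}$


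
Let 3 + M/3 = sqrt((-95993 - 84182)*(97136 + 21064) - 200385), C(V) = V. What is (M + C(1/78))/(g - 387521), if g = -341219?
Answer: 701/56841720 - 3*I*sqrt(21296885385)/728740 ≈ 1.2332e-5 - 0.60077*I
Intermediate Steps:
M = -9 + 3*I*sqrt(21296885385) (M = -9 + 3*sqrt((-95993 - 84182)*(97136 + 21064) - 200385) = -9 + 3*sqrt(-180175*118200 - 200385) = -9 + 3*sqrt(-21296685000 - 200385) = -9 + 3*sqrt(-21296885385) = -9 + 3*(I*sqrt(21296885385)) = -9 + 3*I*sqrt(21296885385) ≈ -9.0 + 4.378e+5*I)
(M + C(1/78))/(g - 387521) = ((-9 + 3*I*sqrt(21296885385)) + 1/78)/(-341219 - 387521) = ((-9 + 3*I*sqrt(21296885385)) + 1/78)/(-728740) = (-701/78 + 3*I*sqrt(21296885385))*(-1/728740) = 701/56841720 - 3*I*sqrt(21296885385)/728740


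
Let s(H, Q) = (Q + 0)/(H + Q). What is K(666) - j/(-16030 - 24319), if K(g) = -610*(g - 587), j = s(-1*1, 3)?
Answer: -3888836617/80698 ≈ -48190.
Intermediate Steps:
s(H, Q) = Q/(H + Q)
j = 3/2 (j = 3/(-1*1 + 3) = 3/(-1 + 3) = 3/2 ≈ 1.5000)
K(g) = 358070 - 610*g (K(g) = -610*(-587 + g) = 358070 - 610*g)
K(666) - j/(-16030 - 24319) = (358070 - 610*666) - 3/(2*(-16030 - 24319)) = (358070 - 406260) - 3/(2*(-40349)) = -48190 - 3*(-1)/(2*40349) = -48190 - 1*(-3/80698) = -48190 + 3/80698 = -3888836617/80698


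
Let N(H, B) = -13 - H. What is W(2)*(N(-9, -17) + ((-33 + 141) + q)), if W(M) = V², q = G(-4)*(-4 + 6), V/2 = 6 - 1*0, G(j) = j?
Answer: 13824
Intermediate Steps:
V = 12 (V = 2*(6 - 1*0) = 2*(6 + 0) = 2*6 = 12)
q = -8 (q = -4*(-4 + 6) = -4*2 = -8)
W(M) = 144 (W(M) = 12² = 144)
W(2)*(N(-9, -17) + ((-33 + 141) + q)) = 144*((-13 - 1*(-9)) + ((-33 + 141) - 8)) = 144*((-13 + 9) + (108 - 8)) = 144*(-4 + 100) = 144*96 = 13824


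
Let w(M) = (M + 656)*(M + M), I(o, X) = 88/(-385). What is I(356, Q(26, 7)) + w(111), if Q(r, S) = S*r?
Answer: 5959582/35 ≈ 1.7027e+5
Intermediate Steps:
I(o, X) = -8/35 (I(o, X) = 88*(-1/385) = -8/35)
w(M) = 2*M*(656 + M) (w(M) = (656 + M)*(2*M) = 2*M*(656 + M))
I(356, Q(26, 7)) + w(111) = -8/35 + 2*111*(656 + 111) = -8/35 + 2*111*767 = -8/35 + 170274 = 5959582/35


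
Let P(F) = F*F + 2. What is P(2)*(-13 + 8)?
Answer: -30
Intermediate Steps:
P(F) = 2 + F² (P(F) = F² + 2 = 2 + F²)
P(2)*(-13 + 8) = (2 + 2²)*(-13 + 8) = (2 + 4)*(-5) = 6*(-5) = -30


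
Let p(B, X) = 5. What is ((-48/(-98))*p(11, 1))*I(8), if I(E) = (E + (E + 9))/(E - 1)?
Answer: 3000/343 ≈ 8.7464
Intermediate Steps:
I(E) = (9 + 2*E)/(-1 + E) (I(E) = (E + (9 + E))/(-1 + E) = (9 + 2*E)/(-1 + E))
((-48/(-98))*p(11, 1))*I(8) = (-48/(-98)*5)*((9 + 2*8)/(-1 + 8)) = (-48*(-1/98)*5)*((9 + 16)/7) = ((24/49)*5)*((⅐)*25) = (120/49)*(25/7) = 3000/343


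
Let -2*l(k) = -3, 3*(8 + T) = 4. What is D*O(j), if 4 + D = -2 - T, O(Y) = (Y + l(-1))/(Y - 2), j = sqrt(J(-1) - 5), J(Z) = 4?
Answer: -4/15 - 7*I/15 ≈ -0.26667 - 0.46667*I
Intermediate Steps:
T = -20/3 (T = -8 + (1/3)*4 = -8 + 4/3 = -20/3 ≈ -6.6667)
l(k) = 3/2 (l(k) = -1/2*(-3) = 3/2)
j = I (j = sqrt(4 - 5) = sqrt(-1) = I ≈ 1.0*I)
O(Y) = (3/2 + Y)/(-2 + Y) (O(Y) = (Y + 3/2)/(Y - 2) = (3/2 + Y)/(-2 + Y))
D = 2/3 (D = -4 + (-2 - 1*(-20/3)) = -4 + (-2 + 20/3) = -4 + 14/3 = 2/3 ≈ 0.66667)
D*O(j) = 2*((3/2 + I)/(-2 + I))/3 = 2*(((-2 - I)/5)*(3/2 + I))/3 = 2*((-2 - I)*(3/2 + I)/5)/3 = 2*(-2 - I)*(3/2 + I)/15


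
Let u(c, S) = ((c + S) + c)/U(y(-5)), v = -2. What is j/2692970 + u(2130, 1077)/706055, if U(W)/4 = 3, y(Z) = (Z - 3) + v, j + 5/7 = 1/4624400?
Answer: 1107260863163811/1758552897156748000 ≈ 0.00062964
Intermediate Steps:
j = -23121993/32370800 (j = -5/7 + 1/4624400 = -23121993/32370800 ≈ -0.71429)
y(Z) = -5 + Z (y(Z) = (Z - 3) - 2 = (-3 + Z) - 2 = -5 + Z)
U(W) = 12 (U(W) = 4*3 = 12)
u(c, S) = c/6 + S/12 (u(c, S) = ((c + S) + c)/12 = ((S + c) + c)*(1/12) = (S + 2*c)*(1/12) = c/6 + S/12)
j/2692970 + u(2130, 1077)/706055 = -23121993/32370800/2692970 + ((⅙)*2130 + (1/12)*1077)/706055 = -23121993/32370800*1/2692970 + (355 + 359/4)*(1/706055) = -23121993/87173593276000 + (1779/4)*(1/706055) = -23121993/87173593276000 + 1779/2824220 = 1107260863163811/1758552897156748000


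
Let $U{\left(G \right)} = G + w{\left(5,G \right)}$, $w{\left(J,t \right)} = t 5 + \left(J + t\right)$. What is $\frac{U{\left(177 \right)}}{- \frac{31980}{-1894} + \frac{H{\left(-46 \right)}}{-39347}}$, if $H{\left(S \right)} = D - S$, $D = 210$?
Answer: $\frac{23176720798}{314458049} \approx 73.704$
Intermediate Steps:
$w{\left(J,t \right)} = J + 6 t$ ($w{\left(J,t \right)} = 5 t + \left(J + t\right) = J + 6 t$)
$H{\left(S \right)} = 210 - S$
$U{\left(G \right)} = 5 + 7 G$ ($U{\left(G \right)} = G + \left(5 + 6 G\right) = 5 + 7 G$)
$\frac{U{\left(177 \right)}}{- \frac{31980}{-1894} + \frac{H{\left(-46 \right)}}{-39347}} = \frac{5 + 7 \cdot 177}{- \frac{31980}{-1894} + \frac{210 - -46}{-39347}} = \frac{5 + 1239}{\left(-31980\right) \left(- \frac{1}{1894}\right) + \left(210 + 46\right) \left(- \frac{1}{39347}\right)} = \frac{1244}{\frac{15990}{947} + 256 \left(- \frac{1}{39347}\right)} = \frac{1244}{\frac{15990}{947} - \frac{256}{39347}} = \frac{1244}{\frac{628916098}{37261609}} = 1244 \cdot \frac{37261609}{628916098} = \frac{23176720798}{314458049}$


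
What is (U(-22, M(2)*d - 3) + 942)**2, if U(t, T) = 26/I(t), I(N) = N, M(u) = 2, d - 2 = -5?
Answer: 107101801/121 ≈ 8.8514e+5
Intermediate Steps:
d = -3 (d = 2 - 5 = -3)
U(t, T) = 26/t
(U(-22, M(2)*d - 3) + 942)**2 = (26/(-22) + 942)**2 = (26*(-1/22) + 942)**2 = (-13/11 + 942)**2 = (10349/11)**2 = 107101801/121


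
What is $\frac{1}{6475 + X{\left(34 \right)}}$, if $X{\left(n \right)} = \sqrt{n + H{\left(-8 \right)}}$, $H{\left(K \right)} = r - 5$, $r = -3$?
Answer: $\frac{6475}{41925599} - \frac{\sqrt{26}}{41925599} \approx 0.00015432$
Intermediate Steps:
$H{\left(K \right)} = -8$ ($H{\left(K \right)} = -3 - 5 = -8$)
$X{\left(n \right)} = \sqrt{-8 + n}$ ($X{\left(n \right)} = \sqrt{n - 8} = \sqrt{-8 + n}$)
$\frac{1}{6475 + X{\left(34 \right)}} = \frac{1}{6475 + \sqrt{-8 + 34}} = \frac{1}{6475 + \sqrt{26}}$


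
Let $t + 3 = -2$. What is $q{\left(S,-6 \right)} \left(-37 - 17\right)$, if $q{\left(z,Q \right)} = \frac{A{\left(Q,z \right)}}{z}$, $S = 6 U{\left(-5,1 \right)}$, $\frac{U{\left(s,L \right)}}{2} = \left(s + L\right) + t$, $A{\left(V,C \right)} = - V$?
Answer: $3$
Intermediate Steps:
$t = -5$ ($t = -3 - 2 = -5$)
$U{\left(s,L \right)} = -10 + 2 L + 2 s$ ($U{\left(s,L \right)} = 2 \left(\left(s + L\right) - 5\right) = 2 \left(\left(L + s\right) - 5\right) = 2 \left(-5 + L + s\right) = -10 + 2 L + 2 s$)
$S = -108$ ($S = 6 \left(-10 + 2 \cdot 1 + 2 \left(-5\right)\right) = 6 \left(-10 + 2 - 10\right) = 6 \left(-18\right) = -108$)
$q{\left(z,Q \right)} = - \frac{Q}{z}$ ($q{\left(z,Q \right)} = \frac{\left(-1\right) Q}{z} = - \frac{Q}{z}$)
$q{\left(S,-6 \right)} \left(-37 - 17\right) = \left(-1\right) \left(-6\right) \frac{1}{-108} \left(-37 - 17\right) = \left(-1\right) \left(-6\right) \left(- \frac{1}{108}\right) \left(-54\right) = \left(- \frac{1}{18}\right) \left(-54\right) = 3$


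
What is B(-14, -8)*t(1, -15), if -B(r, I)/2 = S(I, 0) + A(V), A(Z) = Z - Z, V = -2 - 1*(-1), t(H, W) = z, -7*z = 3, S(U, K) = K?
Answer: 0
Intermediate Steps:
z = -3/7 (z = -1/7*3 = -3/7 ≈ -0.42857)
t(H, W) = -3/7
V = -1 (V = -2 + 1 = -1)
A(Z) = 0
B(r, I) = 0 (B(r, I) = -2*(0 + 0) = -2*0 = 0)
B(-14, -8)*t(1, -15) = 0*(-3/7) = 0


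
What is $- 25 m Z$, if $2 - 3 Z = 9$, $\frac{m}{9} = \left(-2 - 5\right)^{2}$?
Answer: $25725$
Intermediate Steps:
$m = 441$ ($m = 9 \left(-2 - 5\right)^{2} = 9 \left(-7\right)^{2} = 9 \cdot 49 = 441$)
$Z = - \frac{7}{3}$ ($Z = \frac{2}{3} - 3 = - \frac{7}{3} \approx -2.3333$)
$- 25 m Z = \left(-25\right) 441 \left(- \frac{7}{3}\right) = \left(-11025\right) \left(- \frac{7}{3}\right) = 25725$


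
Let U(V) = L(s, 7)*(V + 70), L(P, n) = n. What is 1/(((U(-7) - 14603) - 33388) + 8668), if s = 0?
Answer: -1/38882 ≈ -2.5719e-5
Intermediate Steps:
U(V) = 490 + 7*V (U(V) = 7*(V + 70) = 7*(70 + V) = 490 + 7*V)
1/(((U(-7) - 14603) - 33388) + 8668) = 1/((((490 + 7*(-7)) - 14603) - 33388) + 8668) = 1/((((490 - 49) - 14603) - 33388) + 8668) = 1/(((441 - 14603) - 33388) + 8668) = 1/((-14162 - 33388) + 8668) = 1/(-47550 + 8668) = 1/(-38882) = -1/38882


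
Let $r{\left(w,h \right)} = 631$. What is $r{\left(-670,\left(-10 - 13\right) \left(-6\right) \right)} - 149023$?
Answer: $-148392$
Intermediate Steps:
$r{\left(-670,\left(-10 - 13\right) \left(-6\right) \right)} - 149023 = 631 - 149023 = -148392$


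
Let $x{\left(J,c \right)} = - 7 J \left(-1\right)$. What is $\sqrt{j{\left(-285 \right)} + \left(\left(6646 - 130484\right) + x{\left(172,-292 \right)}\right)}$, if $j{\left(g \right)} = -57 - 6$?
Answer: $3 i \sqrt{13633} \approx 350.28 i$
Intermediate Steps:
$j{\left(g \right)} = -63$ ($j{\left(g \right)} = -57 - 6 = -63$)
$x{\left(J,c \right)} = 7 J$
$\sqrt{j{\left(-285 \right)} + \left(\left(6646 - 130484\right) + x{\left(172,-292 \right)}\right)} = \sqrt{-63 + \left(\left(6646 - 130484\right) + 7 \cdot 172\right)} = \sqrt{-63 + \left(-123838 + 1204\right)} = \sqrt{-63 - 122634} = \sqrt{-122697} = 3 i \sqrt{13633}$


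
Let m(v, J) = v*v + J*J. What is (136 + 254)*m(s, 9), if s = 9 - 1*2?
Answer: 50700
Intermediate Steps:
s = 7 (s = 9 - 2 = 7)
m(v, J) = J**2 + v**2 (m(v, J) = v**2 + J**2 = J**2 + v**2)
(136 + 254)*m(s, 9) = (136 + 254)*(9**2 + 7**2) = 390*(81 + 49) = 390*130 = 50700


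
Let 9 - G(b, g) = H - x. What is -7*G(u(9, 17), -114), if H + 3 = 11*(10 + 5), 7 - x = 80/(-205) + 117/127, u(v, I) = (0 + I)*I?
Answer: 5340909/5207 ≈ 1025.7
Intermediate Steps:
u(v, I) = I² (u(v, I) = I*I = I²)
x = 33684/5207 (x = 7 - (80/(-205) + 117/127) = 7 - (80*(-1/205) + 117*(1/127)) = 7 - (-16/41 + 117/127) = 7 - 1*2765/5207 = 7 - 2765/5207 = 33684/5207 ≈ 6.4690)
H = 162 (H = -3 + 11*(10 + 5) = -3 + 11*15 = -3 + 165 = 162)
G(b, g) = -762987/5207 (G(b, g) = 9 - (162 - 1*33684/5207) = 9 - (162 - 33684/5207) = 9 - 1*809850/5207 = 9 - 809850/5207 = -762987/5207)
-7*G(u(9, 17), -114) = -7*(-762987/5207) = 5340909/5207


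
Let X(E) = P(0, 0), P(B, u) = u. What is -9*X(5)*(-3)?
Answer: 0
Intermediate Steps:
X(E) = 0
-9*X(5)*(-3) = -9*0*(-3) = 0*(-3) = 0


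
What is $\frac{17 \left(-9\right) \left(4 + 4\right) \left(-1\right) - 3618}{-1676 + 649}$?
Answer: $\frac{2394}{1027} \approx 2.3311$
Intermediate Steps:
$\frac{17 \left(-9\right) \left(4 + 4\right) \left(-1\right) - 3618}{-1676 + 649} = \frac{- 153 \cdot 8 \left(-1\right) - 3618}{-1027} = \left(\left(-153\right) \left(-8\right) - 3618\right) \left(- \frac{1}{1027}\right) = \left(1224 - 3618\right) \left(- \frac{1}{1027}\right) = \left(-2394\right) \left(- \frac{1}{1027}\right) = \frac{2394}{1027}$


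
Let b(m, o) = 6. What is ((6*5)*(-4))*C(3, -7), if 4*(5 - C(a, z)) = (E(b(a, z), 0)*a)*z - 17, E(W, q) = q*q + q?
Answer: -1110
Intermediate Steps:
E(W, q) = q + q² (E(W, q) = q² + q = q + q²)
C(a, z) = 37/4 (C(a, z) = 5 - (((0*(1 + 0))*a)*z - 17)/4 = 5 - (((0*1)*a)*z - 17)/4 = 5 - ((0*a)*z - 17)/4 = 5 - (0*z - 17)/4 = 5 - (0 - 17)/4 = 5 - ¼*(-17) = 5 + 17/4 = 37/4)
((6*5)*(-4))*C(3, -7) = ((6*5)*(-4))*(37/4) = (30*(-4))*(37/4) = -120*37/4 = -1110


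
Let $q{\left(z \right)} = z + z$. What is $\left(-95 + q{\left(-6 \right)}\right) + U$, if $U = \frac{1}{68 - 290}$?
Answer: $- \frac{23755}{222} \approx -107.0$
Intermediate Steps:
$U = - \frac{1}{222}$ ($U = \frac{1}{-222} = - \frac{1}{222} \approx -0.0045045$)
$q{\left(z \right)} = 2 z$
$\left(-95 + q{\left(-6 \right)}\right) + U = \left(-95 + 2 \left(-6\right)\right) - \frac{1}{222} = \left(-95 - 12\right) - \frac{1}{222} = -107 - \frac{1}{222} = - \frac{23755}{222}$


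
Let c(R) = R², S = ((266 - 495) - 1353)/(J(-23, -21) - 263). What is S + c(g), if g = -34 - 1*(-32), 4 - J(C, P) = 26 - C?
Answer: 201/22 ≈ 9.1364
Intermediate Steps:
J(C, P) = -22 + C (J(C, P) = 4 - (26 - C) = 4 + (-26 + C) = -22 + C)
g = -2 (g = -34 + 32 = -2)
S = 113/22 (S = ((266 - 495) - 1353)/((-22 - 23) - 263) = (-229 - 1353)/(-45 - 263) = -1582/(-308) = -1582*(-1/308) = 113/22 ≈ 5.1364)
S + c(g) = 113/22 + (-2)² = 113/22 + 4 = 201/22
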